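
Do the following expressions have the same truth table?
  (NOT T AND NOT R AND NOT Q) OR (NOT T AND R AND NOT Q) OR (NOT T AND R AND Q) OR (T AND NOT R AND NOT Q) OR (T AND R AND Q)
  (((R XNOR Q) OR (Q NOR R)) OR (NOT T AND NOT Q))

Yes, they are equivalent — the two output columns agree on all 8 assignments:
T | R | Q | Expression 1 | Expression 2
---------------------------------------
0 | 0 | 0 | 1 | 1
0 | 0 | 1 | 0 | 0
0 | 1 | 0 | 1 | 1
0 | 1 | 1 | 1 | 1
1 | 0 | 0 | 1 | 1
1 | 0 | 1 | 0 | 0
1 | 1 | 0 | 0 | 0
1 | 1 | 1 | 1 | 1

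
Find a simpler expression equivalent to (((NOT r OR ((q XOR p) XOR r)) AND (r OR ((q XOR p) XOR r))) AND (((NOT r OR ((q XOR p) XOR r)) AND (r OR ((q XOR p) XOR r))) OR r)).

By absorption (E AND (E OR v) = E) then distribution ((E OR v) AND (E OR NOT v) = E):
= ((q XOR p) XOR r)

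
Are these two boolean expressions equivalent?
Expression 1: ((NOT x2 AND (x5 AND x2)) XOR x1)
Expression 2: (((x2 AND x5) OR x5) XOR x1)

No. Counterexample: with x5=1, x2=0, x1=0, Expression 1 = 0 but Expression 2 = 1.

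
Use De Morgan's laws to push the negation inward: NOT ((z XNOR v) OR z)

NOT (z XNOR v) AND NOT z
De Morgan's: NOT(OR of terms) = AND of negations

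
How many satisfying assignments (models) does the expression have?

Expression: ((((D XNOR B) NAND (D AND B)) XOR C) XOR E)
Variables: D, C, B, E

Satisfying assignments: (0,0,0,0), (0,0,1,0), (0,1,0,1), (0,1,1,1), (1,0,0,0), (1,0,1,1), (1,1,0,1), (1,1,1,0)
Count: 8 out of 16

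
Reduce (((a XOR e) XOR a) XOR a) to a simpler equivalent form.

By XOR self-cancellation ((E XOR v) XOR v = E):
= (a XOR e)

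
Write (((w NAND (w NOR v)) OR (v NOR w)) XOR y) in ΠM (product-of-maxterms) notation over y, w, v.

ΠM(4, 5, 6, 7) = (NOT y OR w OR v) AND (NOT y OR w OR NOT v) AND (NOT y OR NOT w OR v) AND (NOT y OR NOT w OR NOT v)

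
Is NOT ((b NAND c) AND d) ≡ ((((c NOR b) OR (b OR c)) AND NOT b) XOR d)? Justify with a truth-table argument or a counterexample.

No. Counterexample: with c=0, b=1, d=0, Expression 1 = 1 but Expression 2 = 0.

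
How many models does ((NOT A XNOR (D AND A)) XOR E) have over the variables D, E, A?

Satisfying assignments: (0,0,1), (0,1,0), (1,1,0), (1,1,1)
Count: 4 out of 8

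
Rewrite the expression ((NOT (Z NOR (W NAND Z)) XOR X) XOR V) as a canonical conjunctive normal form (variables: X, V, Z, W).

(X OR NOT V OR Z OR W) AND (X OR NOT V OR Z OR NOT W) AND (X OR NOT V OR NOT Z OR W) AND (X OR NOT V OR NOT Z OR NOT W) AND (NOT X OR V OR Z OR W) AND (NOT X OR V OR Z OR NOT W) AND (NOT X OR V OR NOT Z OR W) AND (NOT X OR V OR NOT Z OR NOT W)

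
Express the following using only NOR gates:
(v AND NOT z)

((v NOR v) NOR ((z NOR z) NOR (z NOR z)))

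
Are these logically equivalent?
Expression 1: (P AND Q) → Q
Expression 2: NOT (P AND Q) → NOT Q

No, Inverse is not equivalent to original (counterexample: P=0, Q=1)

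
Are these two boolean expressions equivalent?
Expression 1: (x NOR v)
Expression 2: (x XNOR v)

No. Counterexample: with x=1, v=1, Expression 1 = 0 but Expression 2 = 1.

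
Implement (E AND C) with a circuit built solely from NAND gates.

((E NAND C) NAND (E NAND C))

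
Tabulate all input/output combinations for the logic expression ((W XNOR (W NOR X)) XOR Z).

Z | X | W | Output
------------------
0 | 0 | 0 | 0
0 | 0 | 1 | 0
0 | 1 | 0 | 1
0 | 1 | 1 | 0
1 | 0 | 0 | 1
1 | 0 | 1 | 1
1 | 1 | 0 | 0
1 | 1 | 1 | 1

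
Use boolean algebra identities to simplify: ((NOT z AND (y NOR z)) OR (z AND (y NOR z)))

By distribution ((E AND v) OR (E AND NOT v) = E):
= (y NOR z)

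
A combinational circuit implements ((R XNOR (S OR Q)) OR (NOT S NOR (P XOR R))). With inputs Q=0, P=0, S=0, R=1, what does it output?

Substituting: ((1 XNOR (0 OR 0)) OR (NOT 0 NOR (0 XOR 1)))
= 0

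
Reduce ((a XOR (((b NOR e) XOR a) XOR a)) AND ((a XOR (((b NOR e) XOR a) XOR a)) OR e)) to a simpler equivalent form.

By absorption (E AND (E OR v) = E) then XOR self-cancellation ((E XOR v) XOR v = E):
= ((b NOR e) XOR a)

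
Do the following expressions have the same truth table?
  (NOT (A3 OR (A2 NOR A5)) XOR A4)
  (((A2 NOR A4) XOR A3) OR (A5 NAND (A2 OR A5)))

No. Counterexample: with A5=0, A3=0, A4=0, A2=0, Expression 1 = 0 but Expression 2 = 1.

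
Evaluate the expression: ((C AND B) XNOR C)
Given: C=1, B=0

Substituting: ((1 AND 0) XNOR 1)
= 0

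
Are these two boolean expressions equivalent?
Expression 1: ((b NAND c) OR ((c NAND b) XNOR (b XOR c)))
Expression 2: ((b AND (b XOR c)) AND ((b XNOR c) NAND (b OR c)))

No. Counterexample: with c=0, b=0, Expression 1 = 1 but Expression 2 = 0.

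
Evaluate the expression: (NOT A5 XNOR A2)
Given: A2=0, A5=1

Substituting: (NOT 1 XNOR 0)
= 1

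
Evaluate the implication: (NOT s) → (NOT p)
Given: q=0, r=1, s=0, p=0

Antecedent (NOT s) = 1; consequent (NOT p) = 1.
1 → 1 = 1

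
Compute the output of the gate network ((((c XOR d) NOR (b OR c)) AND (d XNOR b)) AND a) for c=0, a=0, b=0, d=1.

Substituting: ((((0 XOR 1) NOR (0 OR 0)) AND (1 XNOR 0)) AND 0)
= 0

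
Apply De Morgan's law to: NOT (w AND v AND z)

NOT w OR NOT v OR NOT z
De Morgan's: NOT(AND of terms) = OR of negations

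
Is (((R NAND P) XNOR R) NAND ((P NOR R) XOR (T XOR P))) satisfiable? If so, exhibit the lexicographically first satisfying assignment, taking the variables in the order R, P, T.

R=0, P=0, T=0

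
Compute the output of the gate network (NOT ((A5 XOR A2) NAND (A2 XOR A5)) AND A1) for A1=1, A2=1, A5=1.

Substituting: (NOT ((1 XOR 1) NAND (1 XOR 1)) AND 1)
= 0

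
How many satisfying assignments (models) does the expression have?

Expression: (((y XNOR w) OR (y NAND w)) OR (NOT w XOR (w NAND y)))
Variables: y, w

Satisfying assignments: (0,0), (0,1), (1,0), (1,1)
Count: 4 out of 4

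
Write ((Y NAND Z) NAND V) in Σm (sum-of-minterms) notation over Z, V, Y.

Σm(0, 1, 4, 5, 7) = (NOT Z AND NOT V AND NOT Y) OR (NOT Z AND NOT V AND Y) OR (Z AND NOT V AND NOT Y) OR (Z AND NOT V AND Y) OR (Z AND V AND Y)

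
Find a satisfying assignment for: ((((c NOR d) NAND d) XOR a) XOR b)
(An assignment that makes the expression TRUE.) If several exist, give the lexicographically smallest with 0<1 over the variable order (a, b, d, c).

a=0, b=0, d=0, c=0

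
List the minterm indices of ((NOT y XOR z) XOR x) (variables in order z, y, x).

Σm(0, 3, 5, 6) = (NOT z AND NOT y AND NOT x) OR (NOT z AND y AND x) OR (z AND NOT y AND x) OR (z AND y AND NOT x)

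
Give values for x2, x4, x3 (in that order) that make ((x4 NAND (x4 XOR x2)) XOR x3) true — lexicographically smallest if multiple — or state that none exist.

x2=0, x4=0, x3=0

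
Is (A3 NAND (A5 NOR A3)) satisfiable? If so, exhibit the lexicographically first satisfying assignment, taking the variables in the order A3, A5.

A3=0, A5=0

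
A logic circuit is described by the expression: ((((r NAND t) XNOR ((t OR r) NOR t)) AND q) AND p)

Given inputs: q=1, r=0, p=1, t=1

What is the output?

Substituting: ((((0 NAND 1) XNOR ((1 OR 0) NOR 1)) AND 1) AND 1)
= 0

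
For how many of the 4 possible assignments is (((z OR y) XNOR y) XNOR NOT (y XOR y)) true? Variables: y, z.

Satisfying assignments: (0,0), (1,0), (1,1)
Count: 3 out of 4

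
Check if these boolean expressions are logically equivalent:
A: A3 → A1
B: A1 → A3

No, Converse is not equivalent to original (counterexample: A1=0, A3=1, A5=0)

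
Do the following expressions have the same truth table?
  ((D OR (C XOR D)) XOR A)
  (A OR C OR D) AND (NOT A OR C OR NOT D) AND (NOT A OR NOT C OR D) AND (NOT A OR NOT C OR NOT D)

Yes, they are equivalent — the two output columns agree on all 8 assignments:
A | C | D | Expression 1 | Expression 2
---------------------------------------
0 | 0 | 0 | 0 | 0
0 | 0 | 1 | 1 | 1
0 | 1 | 0 | 1 | 1
0 | 1 | 1 | 1 | 1
1 | 0 | 0 | 1 | 1
1 | 0 | 1 | 0 | 0
1 | 1 | 0 | 0 | 0
1 | 1 | 1 | 0 | 0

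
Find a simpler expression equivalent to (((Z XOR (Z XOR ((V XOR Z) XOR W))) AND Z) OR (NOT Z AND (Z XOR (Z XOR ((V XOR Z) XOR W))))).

By distribution ((E AND v) OR (E AND NOT v) = E) then XOR self-cancellation ((E XOR v) XOR v = E):
= ((V XOR Z) XOR W)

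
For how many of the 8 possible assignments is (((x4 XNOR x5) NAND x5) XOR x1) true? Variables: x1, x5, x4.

Satisfying assignments: (0,0,0), (0,0,1), (0,1,0), (1,1,1)
Count: 4 out of 8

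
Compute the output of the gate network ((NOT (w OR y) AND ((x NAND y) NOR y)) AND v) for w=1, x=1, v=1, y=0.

Substituting: ((NOT (1 OR 0) AND ((1 NAND 0) NOR 0)) AND 1)
= 0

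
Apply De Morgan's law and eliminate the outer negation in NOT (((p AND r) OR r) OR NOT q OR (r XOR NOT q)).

NOT ((p AND r) OR r) AND q AND NOT (r XOR NOT q)
De Morgan's: NOT(OR of terms) = AND of negations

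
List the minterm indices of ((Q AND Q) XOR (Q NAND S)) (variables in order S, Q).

Σm(0, 2, 3) = (NOT S AND NOT Q) OR (S AND NOT Q) OR (S AND Q)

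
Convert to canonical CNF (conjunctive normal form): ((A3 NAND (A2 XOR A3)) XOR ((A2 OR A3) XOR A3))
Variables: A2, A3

(A2 OR NOT A3) AND (NOT A2 OR A3)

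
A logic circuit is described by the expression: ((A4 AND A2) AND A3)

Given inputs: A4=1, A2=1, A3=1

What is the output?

Substituting: ((1 AND 1) AND 1)
= 1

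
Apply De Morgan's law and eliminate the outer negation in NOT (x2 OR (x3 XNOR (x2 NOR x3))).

NOT x2 AND NOT (x3 XNOR (x2 NOR x3))
De Morgan's: NOT(OR of terms) = AND of negations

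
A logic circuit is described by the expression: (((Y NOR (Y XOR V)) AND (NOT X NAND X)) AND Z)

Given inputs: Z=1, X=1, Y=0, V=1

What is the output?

Substituting: (((0 NOR (0 XOR 1)) AND (NOT 1 NAND 1)) AND 1)
= 0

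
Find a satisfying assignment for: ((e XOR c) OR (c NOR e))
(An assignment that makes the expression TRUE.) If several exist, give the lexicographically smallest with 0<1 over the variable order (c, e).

c=0, e=0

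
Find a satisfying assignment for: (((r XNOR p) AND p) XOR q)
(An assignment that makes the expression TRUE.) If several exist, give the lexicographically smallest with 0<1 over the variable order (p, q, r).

p=0, q=1, r=0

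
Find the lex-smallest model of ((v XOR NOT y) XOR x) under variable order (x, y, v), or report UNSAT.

x=0, y=0, v=0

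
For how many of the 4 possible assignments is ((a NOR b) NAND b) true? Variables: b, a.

Satisfying assignments: (0,0), (0,1), (1,0), (1,1)
Count: 4 out of 4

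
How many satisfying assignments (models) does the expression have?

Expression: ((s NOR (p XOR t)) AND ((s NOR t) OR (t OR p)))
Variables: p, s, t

Satisfying assignments: (0,0,0), (1,0,1)
Count: 2 out of 8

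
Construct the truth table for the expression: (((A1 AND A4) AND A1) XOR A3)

A4 | A1 | A3 | Output
---------------------
0 | 0 | 0 | 0
0 | 0 | 1 | 1
0 | 1 | 0 | 0
0 | 1 | 1 | 1
1 | 0 | 0 | 0
1 | 0 | 1 | 1
1 | 1 | 0 | 1
1 | 1 | 1 | 0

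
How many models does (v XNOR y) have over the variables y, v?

Satisfying assignments: (0,0), (1,1)
Count: 2 out of 4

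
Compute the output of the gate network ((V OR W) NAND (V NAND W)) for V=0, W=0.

Substituting: ((0 OR 0) NAND (0 NAND 0))
= 1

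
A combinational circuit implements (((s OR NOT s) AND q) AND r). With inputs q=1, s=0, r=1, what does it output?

Substituting: (((0 OR NOT 0) AND 1) AND 1)
= 1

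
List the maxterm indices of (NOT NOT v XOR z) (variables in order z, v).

ΠM(0, 3) = (z OR v) AND (NOT z OR NOT v)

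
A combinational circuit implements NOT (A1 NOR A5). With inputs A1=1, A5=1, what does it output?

Substituting: NOT (1 NOR 1)
= 1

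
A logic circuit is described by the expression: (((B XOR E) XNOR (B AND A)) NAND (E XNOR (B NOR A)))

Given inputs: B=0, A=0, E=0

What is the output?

Substituting: (((0 XOR 0) XNOR (0 AND 0)) NAND (0 XNOR (0 NOR 0)))
= 1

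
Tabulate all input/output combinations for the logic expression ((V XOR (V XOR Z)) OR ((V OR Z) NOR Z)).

V | Z | Output
--------------
0 | 0 | 1
0 | 1 | 1
1 | 0 | 0
1 | 1 | 1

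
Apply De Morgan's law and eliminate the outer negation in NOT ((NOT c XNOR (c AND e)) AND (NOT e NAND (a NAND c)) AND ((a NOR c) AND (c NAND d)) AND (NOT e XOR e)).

NOT (NOT c XNOR (c AND e)) OR NOT (NOT e NAND (a NAND c)) OR NOT ((a NOR c) AND (c NAND d)) OR NOT (NOT e XOR e)
De Morgan's: NOT(AND of terms) = OR of negations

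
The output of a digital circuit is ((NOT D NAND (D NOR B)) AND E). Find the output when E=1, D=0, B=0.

Substituting: ((NOT 0 NAND (0 NOR 0)) AND 1)
= 0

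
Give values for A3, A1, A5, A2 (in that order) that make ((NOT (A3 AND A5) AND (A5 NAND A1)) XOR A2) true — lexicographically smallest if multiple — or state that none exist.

A3=0, A1=0, A5=0, A2=0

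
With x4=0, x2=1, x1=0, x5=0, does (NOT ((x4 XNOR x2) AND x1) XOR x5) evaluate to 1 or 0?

Substituting: (NOT ((0 XNOR 1) AND 0) XOR 0)
= 1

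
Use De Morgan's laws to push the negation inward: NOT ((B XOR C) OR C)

NOT (B XOR C) AND NOT C
De Morgan's: NOT(OR of terms) = AND of negations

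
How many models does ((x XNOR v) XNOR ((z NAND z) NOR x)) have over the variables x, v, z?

Satisfying assignments: (0,0,1), (0,1,0), (1,0,0), (1,0,1)
Count: 4 out of 8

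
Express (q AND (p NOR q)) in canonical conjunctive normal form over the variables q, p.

(q OR p) AND (q OR NOT p) AND (NOT q OR p) AND (NOT q OR NOT p)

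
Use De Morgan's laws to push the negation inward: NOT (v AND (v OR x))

NOT v OR NOT (v OR x)
De Morgan's: NOT(AND of terms) = OR of negations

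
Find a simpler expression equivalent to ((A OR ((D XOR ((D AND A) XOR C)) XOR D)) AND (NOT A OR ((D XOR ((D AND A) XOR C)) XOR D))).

By distribution ((E OR v) AND (E OR NOT v) = E) then XOR self-cancellation ((E XOR v) XOR v = E):
= ((D AND A) XOR C)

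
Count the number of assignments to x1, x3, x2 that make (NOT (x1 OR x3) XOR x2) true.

Satisfying assignments: (0,0,0), (0,1,1), (1,0,1), (1,1,1)
Count: 4 out of 8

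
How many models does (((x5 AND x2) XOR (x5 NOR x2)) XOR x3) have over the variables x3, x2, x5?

Satisfying assignments: (0,0,0), (0,1,1), (1,0,1), (1,1,0)
Count: 4 out of 8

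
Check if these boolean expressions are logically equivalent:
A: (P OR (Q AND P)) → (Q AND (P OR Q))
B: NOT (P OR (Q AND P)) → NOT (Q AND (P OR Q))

No, Inverse is not equivalent to original (counterexample: P=0, Q=1)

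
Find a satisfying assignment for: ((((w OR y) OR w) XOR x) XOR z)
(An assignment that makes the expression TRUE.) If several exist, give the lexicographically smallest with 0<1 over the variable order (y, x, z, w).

y=0, x=0, z=0, w=1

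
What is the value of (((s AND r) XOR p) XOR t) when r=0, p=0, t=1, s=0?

Substituting: (((0 AND 0) XOR 0) XOR 1)
= 1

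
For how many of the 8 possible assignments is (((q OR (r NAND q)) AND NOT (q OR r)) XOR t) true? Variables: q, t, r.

Satisfying assignments: (0,0,0), (0,1,1), (1,1,0), (1,1,1)
Count: 4 out of 8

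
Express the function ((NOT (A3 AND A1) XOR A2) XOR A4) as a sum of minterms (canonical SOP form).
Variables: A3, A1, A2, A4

Σm(0, 3, 4, 7, 8, 11, 13, 14) = (NOT A3 AND NOT A1 AND NOT A2 AND NOT A4) OR (NOT A3 AND NOT A1 AND A2 AND A4) OR (NOT A3 AND A1 AND NOT A2 AND NOT A4) OR (NOT A3 AND A1 AND A2 AND A4) OR (A3 AND NOT A1 AND NOT A2 AND NOT A4) OR (A3 AND NOT A1 AND A2 AND A4) OR (A3 AND A1 AND NOT A2 AND A4) OR (A3 AND A1 AND A2 AND NOT A4)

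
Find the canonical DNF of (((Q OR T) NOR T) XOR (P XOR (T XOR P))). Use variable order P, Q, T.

(NOT P AND NOT Q AND NOT T) OR (NOT P AND NOT Q AND T) OR (NOT P AND Q AND T) OR (P AND NOT Q AND NOT T) OR (P AND NOT Q AND T) OR (P AND Q AND T)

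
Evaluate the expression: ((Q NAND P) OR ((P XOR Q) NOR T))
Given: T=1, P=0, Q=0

Substituting: ((0 NAND 0) OR ((0 XOR 0) NOR 1))
= 1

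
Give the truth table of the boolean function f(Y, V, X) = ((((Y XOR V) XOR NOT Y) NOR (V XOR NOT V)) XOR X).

Y | V | X | Output
------------------
0 | 0 | 0 | 0
0 | 0 | 1 | 1
0 | 1 | 0 | 0
0 | 1 | 1 | 1
1 | 0 | 0 | 0
1 | 0 | 1 | 1
1 | 1 | 0 | 0
1 | 1 | 1 | 1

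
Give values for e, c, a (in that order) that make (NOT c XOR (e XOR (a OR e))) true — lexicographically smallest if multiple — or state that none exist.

e=0, c=0, a=0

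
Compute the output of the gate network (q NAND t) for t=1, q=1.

Substituting: (1 NAND 1)
= 0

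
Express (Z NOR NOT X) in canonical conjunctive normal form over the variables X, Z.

(X OR Z) AND (X OR NOT Z) AND (NOT X OR NOT Z)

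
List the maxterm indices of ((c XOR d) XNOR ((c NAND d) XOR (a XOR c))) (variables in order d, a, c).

ΠM(0, 1, 5, 6) = (d OR a OR c) AND (d OR a OR NOT c) AND (NOT d OR a OR NOT c) AND (NOT d OR NOT a OR c)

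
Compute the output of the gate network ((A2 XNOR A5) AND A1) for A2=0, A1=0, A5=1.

Substituting: ((0 XNOR 1) AND 0)
= 0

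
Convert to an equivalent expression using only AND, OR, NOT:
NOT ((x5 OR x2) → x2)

(x5 OR x2) AND NOT x2
(Negated implication: NOT(A → B) = A AND NOT B)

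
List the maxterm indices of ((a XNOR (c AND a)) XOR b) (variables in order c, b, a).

ΠM(1, 2, 6, 7) = (c OR b OR NOT a) AND (c OR NOT b OR a) AND (NOT c OR NOT b OR a) AND (NOT c OR NOT b OR NOT a)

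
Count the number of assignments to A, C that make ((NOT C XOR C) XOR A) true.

Satisfying assignments: (0,0), (0,1)
Count: 2 out of 4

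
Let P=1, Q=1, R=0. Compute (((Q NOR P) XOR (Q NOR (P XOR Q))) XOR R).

Substituting: (((1 NOR 1) XOR (1 NOR (1 XOR 1))) XOR 0)
= 0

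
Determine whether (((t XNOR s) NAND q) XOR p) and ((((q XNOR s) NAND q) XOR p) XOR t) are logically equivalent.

No. Counterexample: with q=0, p=0, s=0, t=1, Expression 1 = 1 but Expression 2 = 0.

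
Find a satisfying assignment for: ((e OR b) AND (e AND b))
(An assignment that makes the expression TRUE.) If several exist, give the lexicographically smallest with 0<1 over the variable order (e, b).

e=1, b=1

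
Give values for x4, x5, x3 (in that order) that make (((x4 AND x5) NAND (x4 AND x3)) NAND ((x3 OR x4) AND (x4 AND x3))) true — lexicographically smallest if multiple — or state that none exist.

x4=0, x5=0, x3=0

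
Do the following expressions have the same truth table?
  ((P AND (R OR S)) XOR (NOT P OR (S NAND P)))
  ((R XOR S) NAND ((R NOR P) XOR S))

No. Counterexample: with R=0, P=1, S=1, Expression 1 = 1 but Expression 2 = 0.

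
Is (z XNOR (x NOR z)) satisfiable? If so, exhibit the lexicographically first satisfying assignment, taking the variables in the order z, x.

z=0, x=1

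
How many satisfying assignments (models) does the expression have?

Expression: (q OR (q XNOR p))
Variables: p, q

Satisfying assignments: (0,0), (0,1), (1,1)
Count: 3 out of 4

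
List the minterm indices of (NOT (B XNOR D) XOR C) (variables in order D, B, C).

Σm(1, 2, 4, 7) = (NOT D AND NOT B AND C) OR (NOT D AND B AND NOT C) OR (D AND NOT B AND NOT C) OR (D AND B AND C)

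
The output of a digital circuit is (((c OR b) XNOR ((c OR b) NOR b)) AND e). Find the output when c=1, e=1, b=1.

Substituting: (((1 OR 1) XNOR ((1 OR 1) NOR 1)) AND 1)
= 0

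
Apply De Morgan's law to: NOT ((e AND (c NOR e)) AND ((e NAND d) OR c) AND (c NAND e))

NOT (e AND (c NOR e)) OR NOT ((e NAND d) OR c) OR NOT (c NAND e)
De Morgan's: NOT(AND of terms) = OR of negations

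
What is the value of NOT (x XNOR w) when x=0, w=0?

Substituting: NOT (0 XNOR 0)
= 0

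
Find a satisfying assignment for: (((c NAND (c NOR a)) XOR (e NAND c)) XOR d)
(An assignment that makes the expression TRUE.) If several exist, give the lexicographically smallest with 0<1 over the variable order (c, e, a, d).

c=0, e=0, a=0, d=1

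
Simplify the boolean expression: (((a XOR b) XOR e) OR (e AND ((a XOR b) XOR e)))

By absorption (E OR (E AND v) = E):
= ((a XOR b) XOR e)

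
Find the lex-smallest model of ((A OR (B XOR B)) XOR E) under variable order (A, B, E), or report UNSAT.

A=0, B=0, E=1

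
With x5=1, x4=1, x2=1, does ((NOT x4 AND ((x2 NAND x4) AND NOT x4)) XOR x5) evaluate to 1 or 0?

Substituting: ((NOT 1 AND ((1 NAND 1) AND NOT 1)) XOR 1)
= 1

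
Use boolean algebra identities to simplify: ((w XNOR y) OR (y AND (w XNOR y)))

By absorption (E OR (E AND v) = E):
= (w XNOR y)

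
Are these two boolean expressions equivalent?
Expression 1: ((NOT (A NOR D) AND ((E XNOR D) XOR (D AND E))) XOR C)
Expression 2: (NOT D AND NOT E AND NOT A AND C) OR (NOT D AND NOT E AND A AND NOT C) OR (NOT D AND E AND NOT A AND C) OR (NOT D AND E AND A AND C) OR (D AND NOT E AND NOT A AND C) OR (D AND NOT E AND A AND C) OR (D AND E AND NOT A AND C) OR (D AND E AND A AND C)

Yes, they are equivalent — the two output columns agree on all 16 assignments:
D | E | A | C | Expression 1 | Expression 2
-------------------------------------------
0 | 0 | 0 | 0 | 0 | 0
0 | 0 | 0 | 1 | 1 | 1
0 | 0 | 1 | 0 | 1 | 1
0 | 0 | 1 | 1 | 0 | 0
0 | 1 | 0 | 0 | 0 | 0
0 | 1 | 0 | 1 | 1 | 1
0 | 1 | 1 | 0 | 0 | 0
0 | 1 | 1 | 1 | 1 | 1
1 | 0 | 0 | 0 | 0 | 0
1 | 0 | 0 | 1 | 1 | 1
1 | 0 | 1 | 0 | 0 | 0
1 | 0 | 1 | 1 | 1 | 1
1 | 1 | 0 | 0 | 0 | 0
1 | 1 | 0 | 1 | 1 | 1
1 | 1 | 1 | 0 | 0 | 0
1 | 1 | 1 | 1 | 1 | 1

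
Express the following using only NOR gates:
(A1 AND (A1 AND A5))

((A1 NOR A1) NOR (((A1 NOR A1) NOR (A5 NOR A5)) NOR ((A1 NOR A1) NOR (A5 NOR A5))))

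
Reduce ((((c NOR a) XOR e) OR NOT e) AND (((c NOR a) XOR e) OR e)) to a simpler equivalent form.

By distribution ((E OR v) AND (E OR NOT v) = E):
= ((c NOR a) XOR e)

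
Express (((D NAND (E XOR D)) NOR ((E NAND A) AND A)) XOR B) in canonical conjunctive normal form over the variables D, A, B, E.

(D OR A OR B OR E) AND (D OR A OR B OR NOT E) AND (D OR NOT A OR B OR E) AND (D OR NOT A OR B OR NOT E) AND (NOT D OR A OR B OR NOT E) AND (NOT D OR A OR NOT B OR E) AND (NOT D OR NOT A OR B OR E) AND (NOT D OR NOT A OR B OR NOT E)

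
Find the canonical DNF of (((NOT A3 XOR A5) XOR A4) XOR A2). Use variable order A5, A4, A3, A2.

(NOT A5 AND NOT A4 AND NOT A3 AND NOT A2) OR (NOT A5 AND NOT A4 AND A3 AND A2) OR (NOT A5 AND A4 AND NOT A3 AND A2) OR (NOT A5 AND A4 AND A3 AND NOT A2) OR (A5 AND NOT A4 AND NOT A3 AND A2) OR (A5 AND NOT A4 AND A3 AND NOT A2) OR (A5 AND A4 AND NOT A3 AND NOT A2) OR (A5 AND A4 AND A3 AND A2)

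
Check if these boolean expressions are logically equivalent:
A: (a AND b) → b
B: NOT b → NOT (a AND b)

Yes, Contrapositive is always equivalent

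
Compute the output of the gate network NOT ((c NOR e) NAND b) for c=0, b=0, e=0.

Substituting: NOT ((0 NOR 0) NAND 0)
= 0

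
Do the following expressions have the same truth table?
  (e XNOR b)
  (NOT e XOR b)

Yes, they are equivalent — the two output columns agree on all 4 assignments:
e | b | Expression 1 | Expression 2
-----------------------------------
0 | 0 | 1 | 1
0 | 1 | 0 | 0
1 | 0 | 0 | 0
1 | 1 | 1 | 1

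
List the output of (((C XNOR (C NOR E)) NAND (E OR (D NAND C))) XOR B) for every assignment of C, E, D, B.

C | E | D | B | Output
----------------------
0 | 0 | 0 | 0 | 1
0 | 0 | 0 | 1 | 0
0 | 0 | 1 | 0 | 1
0 | 0 | 1 | 1 | 0
0 | 1 | 0 | 0 | 0
0 | 1 | 0 | 1 | 1
0 | 1 | 1 | 0 | 0
0 | 1 | 1 | 1 | 1
1 | 0 | 0 | 0 | 1
1 | 0 | 0 | 1 | 0
1 | 0 | 1 | 0 | 1
1 | 0 | 1 | 1 | 0
1 | 1 | 0 | 0 | 1
1 | 1 | 0 | 1 | 0
1 | 1 | 1 | 0 | 1
1 | 1 | 1 | 1 | 0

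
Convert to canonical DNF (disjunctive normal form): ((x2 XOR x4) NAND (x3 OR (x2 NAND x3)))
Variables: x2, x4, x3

(NOT x2 AND NOT x4 AND NOT x3) OR (NOT x2 AND NOT x4 AND x3) OR (x2 AND x4 AND NOT x3) OR (x2 AND x4 AND x3)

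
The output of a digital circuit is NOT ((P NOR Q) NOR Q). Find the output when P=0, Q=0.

Substituting: NOT ((0 NOR 0) NOR 0)
= 1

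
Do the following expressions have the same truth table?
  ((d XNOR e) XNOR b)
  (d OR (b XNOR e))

No. Counterexample: with b=0, e=0, d=0, Expression 1 = 0 but Expression 2 = 1.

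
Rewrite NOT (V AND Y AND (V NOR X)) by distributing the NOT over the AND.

NOT V OR NOT Y OR NOT (V NOR X)
De Morgan's: NOT(AND of terms) = OR of negations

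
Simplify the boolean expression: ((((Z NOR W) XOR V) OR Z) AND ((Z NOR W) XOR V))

By absorption (E AND (E OR v) = E):
= ((Z NOR W) XOR V)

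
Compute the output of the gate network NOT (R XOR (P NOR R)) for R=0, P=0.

Substituting: NOT (0 XOR (0 NOR 0))
= 0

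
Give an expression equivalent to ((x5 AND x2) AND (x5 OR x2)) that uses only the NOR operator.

((((x5 NOR x5) NOR (x2 NOR x2)) NOR ((x5 NOR x5) NOR (x2 NOR x2))) NOR (((x5 NOR x2) NOR (x5 NOR x2)) NOR ((x5 NOR x2) NOR (x5 NOR x2))))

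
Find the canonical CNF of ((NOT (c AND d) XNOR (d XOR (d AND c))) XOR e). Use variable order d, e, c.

(d OR e OR c) AND (d OR e OR NOT c) AND (NOT d OR NOT e OR c) AND (NOT d OR NOT e OR NOT c)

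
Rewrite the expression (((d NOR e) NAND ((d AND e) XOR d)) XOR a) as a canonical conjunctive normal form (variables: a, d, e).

(NOT a OR d OR e) AND (NOT a OR d OR NOT e) AND (NOT a OR NOT d OR e) AND (NOT a OR NOT d OR NOT e)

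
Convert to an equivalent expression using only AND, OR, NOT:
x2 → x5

NOT x2 OR x5
(Implication elimination: A → B = NOT A OR B)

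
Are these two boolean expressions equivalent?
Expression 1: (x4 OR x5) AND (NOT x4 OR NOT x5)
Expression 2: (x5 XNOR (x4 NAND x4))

Yes, they are equivalent — the two output columns agree on all 4 assignments:
x4 | x5 | Expression 1 | Expression 2
-------------------------------------
0 | 0 | 0 | 0
0 | 1 | 1 | 1
1 | 0 | 1 | 1
1 | 1 | 0 | 0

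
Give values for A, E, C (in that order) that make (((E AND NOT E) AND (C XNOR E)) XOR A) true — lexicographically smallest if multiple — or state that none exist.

A=1, E=0, C=0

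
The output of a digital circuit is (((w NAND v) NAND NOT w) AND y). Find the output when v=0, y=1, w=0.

Substituting: (((0 NAND 0) NAND NOT 0) AND 1)
= 0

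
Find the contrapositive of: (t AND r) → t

Contrapositive: NOT t → NOT (t AND r)
Note: A statement and its contrapositive are logically equivalent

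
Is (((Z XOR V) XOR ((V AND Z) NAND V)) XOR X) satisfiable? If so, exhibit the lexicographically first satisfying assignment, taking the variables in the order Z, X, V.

Z=0, X=0, V=0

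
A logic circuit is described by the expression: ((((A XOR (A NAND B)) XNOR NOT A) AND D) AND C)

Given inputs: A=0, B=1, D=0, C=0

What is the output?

Substituting: ((((0 XOR (0 NAND 1)) XNOR NOT 0) AND 0) AND 0)
= 0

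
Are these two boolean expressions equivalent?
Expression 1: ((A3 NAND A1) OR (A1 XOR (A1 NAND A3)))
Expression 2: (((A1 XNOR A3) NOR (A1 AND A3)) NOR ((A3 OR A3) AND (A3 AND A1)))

No. Counterexample: with A1=0, A3=1, Expression 1 = 1 but Expression 2 = 0.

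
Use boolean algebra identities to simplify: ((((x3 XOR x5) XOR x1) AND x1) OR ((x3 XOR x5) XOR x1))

By absorption (E OR (E AND v) = E):
= ((x3 XOR x5) XOR x1)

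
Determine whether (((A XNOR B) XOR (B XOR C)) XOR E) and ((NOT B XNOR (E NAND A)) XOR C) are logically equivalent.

No. Counterexample: with C=0, E=0, A=0, B=1, Expression 1 = 1 but Expression 2 = 0.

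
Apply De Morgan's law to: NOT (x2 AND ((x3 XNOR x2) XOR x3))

NOT x2 OR NOT ((x3 XNOR x2) XOR x3)
De Morgan's: NOT(AND of terms) = OR of negations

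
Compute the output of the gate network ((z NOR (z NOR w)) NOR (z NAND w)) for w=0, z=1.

Substituting: ((1 NOR (1 NOR 0)) NOR (1 NAND 0))
= 0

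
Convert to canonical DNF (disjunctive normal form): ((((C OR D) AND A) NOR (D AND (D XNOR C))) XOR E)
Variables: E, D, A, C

(NOT E AND NOT D AND NOT A AND NOT C) OR (NOT E AND NOT D AND NOT A AND C) OR (NOT E AND NOT D AND A AND NOT C) OR (NOT E AND D AND NOT A AND NOT C) OR (E AND NOT D AND A AND C) OR (E AND D AND NOT A AND C) OR (E AND D AND A AND NOT C) OR (E AND D AND A AND C)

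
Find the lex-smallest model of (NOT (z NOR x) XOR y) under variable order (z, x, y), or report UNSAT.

z=0, x=0, y=1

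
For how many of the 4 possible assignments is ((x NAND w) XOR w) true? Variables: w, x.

Satisfying assignments: (0,0), (0,1), (1,1)
Count: 3 out of 4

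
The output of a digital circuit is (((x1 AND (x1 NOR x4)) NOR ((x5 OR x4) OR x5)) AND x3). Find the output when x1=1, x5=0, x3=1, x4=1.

Substituting: (((1 AND (1 NOR 1)) NOR ((0 OR 1) OR 0)) AND 1)
= 0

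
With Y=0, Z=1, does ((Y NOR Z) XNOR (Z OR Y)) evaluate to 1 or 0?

Substituting: ((0 NOR 1) XNOR (1 OR 0))
= 0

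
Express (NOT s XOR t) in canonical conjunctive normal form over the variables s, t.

(s OR NOT t) AND (NOT s OR t)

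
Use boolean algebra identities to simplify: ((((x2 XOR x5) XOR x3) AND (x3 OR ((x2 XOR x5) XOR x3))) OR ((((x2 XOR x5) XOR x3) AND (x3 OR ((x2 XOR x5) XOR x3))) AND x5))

By absorption (E OR (E AND v) = E) then absorption (E AND (E OR v) = E):
= ((x2 XOR x5) XOR x3)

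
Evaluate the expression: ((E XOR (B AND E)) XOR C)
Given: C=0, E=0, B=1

Substituting: ((0 XOR (1 AND 0)) XOR 0)
= 0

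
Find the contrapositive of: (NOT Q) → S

Contrapositive: NOT S → Q
Note: A statement and its contrapositive are logically equivalent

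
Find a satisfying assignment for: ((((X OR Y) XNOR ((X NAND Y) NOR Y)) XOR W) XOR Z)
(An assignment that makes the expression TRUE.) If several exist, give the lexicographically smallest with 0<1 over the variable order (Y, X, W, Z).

Y=0, X=0, W=0, Z=0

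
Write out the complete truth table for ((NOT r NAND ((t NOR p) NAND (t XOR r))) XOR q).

p | q | r | t | Output
----------------------
0 | 0 | 0 | 0 | 0
0 | 0 | 0 | 1 | 0
0 | 0 | 1 | 0 | 1
0 | 0 | 1 | 1 | 1
0 | 1 | 0 | 0 | 1
0 | 1 | 0 | 1 | 1
0 | 1 | 1 | 0 | 0
0 | 1 | 1 | 1 | 0
1 | 0 | 0 | 0 | 0
1 | 0 | 0 | 1 | 0
1 | 0 | 1 | 0 | 1
1 | 0 | 1 | 1 | 1
1 | 1 | 0 | 0 | 1
1 | 1 | 0 | 1 | 1
1 | 1 | 1 | 0 | 0
1 | 1 | 1 | 1 | 0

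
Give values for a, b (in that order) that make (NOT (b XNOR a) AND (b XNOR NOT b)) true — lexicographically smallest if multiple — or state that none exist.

UNSATISFIABLE - no assignment makes this expression true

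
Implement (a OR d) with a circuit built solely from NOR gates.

((a NOR d) NOR (a NOR d))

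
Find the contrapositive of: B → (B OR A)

Contrapositive: NOT (B OR A) → NOT B
Note: A statement and its contrapositive are logically equivalent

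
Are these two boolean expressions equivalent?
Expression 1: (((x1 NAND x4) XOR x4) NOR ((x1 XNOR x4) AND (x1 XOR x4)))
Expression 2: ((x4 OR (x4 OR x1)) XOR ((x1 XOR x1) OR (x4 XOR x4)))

No. Counterexample: with x1=1, x4=0, Expression 1 = 0 but Expression 2 = 1.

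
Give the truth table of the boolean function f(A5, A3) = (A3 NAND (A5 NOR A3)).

A5 | A3 | Output
----------------
0 | 0 | 1
0 | 1 | 1
1 | 0 | 1
1 | 1 | 1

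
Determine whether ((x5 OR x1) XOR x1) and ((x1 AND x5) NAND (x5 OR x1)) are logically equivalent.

No. Counterexample: with x5=0, x1=0, Expression 1 = 0 but Expression 2 = 1.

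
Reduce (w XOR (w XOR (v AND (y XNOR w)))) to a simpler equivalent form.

By XOR self-cancellation ((E XOR v) XOR v = E):
= (v AND (y XNOR w))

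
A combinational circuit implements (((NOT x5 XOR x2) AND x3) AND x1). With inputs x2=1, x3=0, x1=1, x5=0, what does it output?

Substituting: (((NOT 0 XOR 1) AND 0) AND 1)
= 0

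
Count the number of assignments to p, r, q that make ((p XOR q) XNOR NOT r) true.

Satisfying assignments: (0,0,1), (0,1,0), (1,0,0), (1,1,1)
Count: 4 out of 8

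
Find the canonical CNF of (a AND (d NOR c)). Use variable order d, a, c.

(d OR a OR c) AND (d OR a OR NOT c) AND (d OR NOT a OR NOT c) AND (NOT d OR a OR c) AND (NOT d OR a OR NOT c) AND (NOT d OR NOT a OR c) AND (NOT d OR NOT a OR NOT c)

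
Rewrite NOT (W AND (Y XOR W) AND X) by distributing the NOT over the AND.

NOT W OR NOT (Y XOR W) OR NOT X
De Morgan's: NOT(AND of terms) = OR of negations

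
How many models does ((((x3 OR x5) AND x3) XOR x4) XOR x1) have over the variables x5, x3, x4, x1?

Satisfying assignments: (0,0,0,1), (0,0,1,0), (0,1,0,0), (0,1,1,1), (1,0,0,1), (1,0,1,0), (1,1,0,0), (1,1,1,1)
Count: 8 out of 16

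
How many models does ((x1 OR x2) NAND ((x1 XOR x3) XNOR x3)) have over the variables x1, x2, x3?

Satisfying assignments: (0,0,0), (0,0,1), (1,0,0), (1,0,1), (1,1,0), (1,1,1)
Count: 6 out of 8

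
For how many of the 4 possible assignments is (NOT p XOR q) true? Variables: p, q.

Satisfying assignments: (0,0), (1,1)
Count: 2 out of 4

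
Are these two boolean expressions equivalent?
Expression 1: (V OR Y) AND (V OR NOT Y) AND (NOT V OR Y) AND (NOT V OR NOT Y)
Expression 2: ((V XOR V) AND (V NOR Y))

Yes, they are equivalent — the two output columns agree on all 4 assignments:
V | Y | Expression 1 | Expression 2
-----------------------------------
0 | 0 | 0 | 0
0 | 1 | 0 | 0
1 | 0 | 0 | 0
1 | 1 | 0 | 0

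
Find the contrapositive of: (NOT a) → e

Contrapositive: NOT e → a
Note: A statement and its contrapositive are logically equivalent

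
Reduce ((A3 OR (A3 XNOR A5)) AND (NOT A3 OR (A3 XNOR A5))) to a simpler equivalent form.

By distribution ((E OR v) AND (E OR NOT v) = E):
= (A3 XNOR A5)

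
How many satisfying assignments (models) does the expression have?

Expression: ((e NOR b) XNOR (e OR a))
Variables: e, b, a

Satisfying assignments: (0,0,1), (0,1,0)
Count: 2 out of 8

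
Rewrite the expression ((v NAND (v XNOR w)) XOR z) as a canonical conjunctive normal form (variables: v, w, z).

(v OR w OR NOT z) AND (v OR NOT w OR NOT z) AND (NOT v OR w OR NOT z) AND (NOT v OR NOT w OR z)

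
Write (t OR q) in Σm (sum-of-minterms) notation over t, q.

Σm(1, 2, 3) = (NOT t AND q) OR (t AND NOT q) OR (t AND q)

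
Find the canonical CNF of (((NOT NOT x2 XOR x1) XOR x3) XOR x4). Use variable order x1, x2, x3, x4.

(x1 OR x2 OR x3 OR x4) AND (x1 OR x2 OR NOT x3 OR NOT x4) AND (x1 OR NOT x2 OR x3 OR NOT x4) AND (x1 OR NOT x2 OR NOT x3 OR x4) AND (NOT x1 OR x2 OR x3 OR NOT x4) AND (NOT x1 OR x2 OR NOT x3 OR x4) AND (NOT x1 OR NOT x2 OR x3 OR x4) AND (NOT x1 OR NOT x2 OR NOT x3 OR NOT x4)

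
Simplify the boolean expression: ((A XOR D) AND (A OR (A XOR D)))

By absorption (E AND (E OR v) = E):
= (A XOR D)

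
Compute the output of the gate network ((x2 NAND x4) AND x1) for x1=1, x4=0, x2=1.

Substituting: ((1 NAND 0) AND 1)
= 1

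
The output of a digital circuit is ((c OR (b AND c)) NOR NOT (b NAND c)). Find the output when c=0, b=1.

Substituting: ((0 OR (1 AND 0)) NOR NOT (1 NAND 0))
= 1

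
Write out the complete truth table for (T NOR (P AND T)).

T | P | Output
--------------
0 | 0 | 1
0 | 1 | 1
1 | 0 | 0
1 | 1 | 0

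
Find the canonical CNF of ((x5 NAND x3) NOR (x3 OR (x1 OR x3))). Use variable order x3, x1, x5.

(x3 OR x1 OR x5) AND (x3 OR x1 OR NOT x5) AND (x3 OR NOT x1 OR x5) AND (x3 OR NOT x1 OR NOT x5) AND (NOT x3 OR x1 OR x5) AND (NOT x3 OR x1 OR NOT x5) AND (NOT x3 OR NOT x1 OR x5) AND (NOT x3 OR NOT x1 OR NOT x5)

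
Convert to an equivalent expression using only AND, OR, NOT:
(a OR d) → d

NOT (a OR d) OR d
(Implication elimination: A → B = NOT A OR B)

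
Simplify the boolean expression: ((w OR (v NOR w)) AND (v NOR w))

By absorption (E AND (E OR v) = E):
= (v NOR w)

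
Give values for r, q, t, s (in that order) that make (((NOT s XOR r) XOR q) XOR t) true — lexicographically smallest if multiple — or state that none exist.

r=0, q=0, t=0, s=0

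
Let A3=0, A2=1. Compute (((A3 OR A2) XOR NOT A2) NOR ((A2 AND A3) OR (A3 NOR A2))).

Substituting: (((0 OR 1) XOR NOT 1) NOR ((1 AND 0) OR (0 NOR 1)))
= 0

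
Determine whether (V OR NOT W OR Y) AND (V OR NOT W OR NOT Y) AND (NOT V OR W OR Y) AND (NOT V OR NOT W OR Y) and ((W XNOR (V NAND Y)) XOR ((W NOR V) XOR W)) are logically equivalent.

Yes, they are equivalent — the two output columns agree on all 8 assignments:
V | W | Y | Expression 1 | Expression 2
---------------------------------------
0 | 0 | 0 | 1 | 1
0 | 0 | 1 | 1 | 1
0 | 1 | 0 | 0 | 0
0 | 1 | 1 | 0 | 0
1 | 0 | 0 | 0 | 0
1 | 0 | 1 | 1 | 1
1 | 1 | 0 | 0 | 0
1 | 1 | 1 | 1 | 1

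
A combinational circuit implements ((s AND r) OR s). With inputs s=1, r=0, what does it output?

Substituting: ((1 AND 0) OR 1)
= 1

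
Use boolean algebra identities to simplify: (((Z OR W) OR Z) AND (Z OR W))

By absorption (E AND (E OR v) = E):
= (Z OR W)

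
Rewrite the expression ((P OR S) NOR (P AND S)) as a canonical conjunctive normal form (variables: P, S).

(P OR NOT S) AND (NOT P OR S) AND (NOT P OR NOT S)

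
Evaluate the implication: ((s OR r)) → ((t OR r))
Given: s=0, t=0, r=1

Antecedent ((s OR r)) = 1; consequent ((t OR r)) = 1.
1 → 1 = 1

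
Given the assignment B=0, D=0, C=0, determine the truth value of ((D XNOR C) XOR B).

Substituting: ((0 XNOR 0) XOR 0)
= 1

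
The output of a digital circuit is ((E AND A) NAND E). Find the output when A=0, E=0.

Substituting: ((0 AND 0) NAND 0)
= 1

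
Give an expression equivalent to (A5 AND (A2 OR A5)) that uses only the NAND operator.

((A5 NAND ((A2 NAND A2) NAND (A5 NAND A5))) NAND (A5 NAND ((A2 NAND A2) NAND (A5 NAND A5))))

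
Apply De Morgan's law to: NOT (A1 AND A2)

NOT A1 OR NOT A2
De Morgan's: NOT(AND of terms) = OR of negations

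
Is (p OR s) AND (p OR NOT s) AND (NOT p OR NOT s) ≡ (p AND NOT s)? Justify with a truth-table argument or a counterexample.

Yes, they are equivalent — the two output columns agree on all 4 assignments:
p | s | Expression 1 | Expression 2
-----------------------------------
0 | 0 | 0 | 0
0 | 1 | 0 | 0
1 | 0 | 1 | 1
1 | 1 | 0 | 0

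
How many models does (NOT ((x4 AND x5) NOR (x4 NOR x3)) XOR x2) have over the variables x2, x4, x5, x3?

Satisfying assignments: (0,0,0,0), (0,0,1,0), (0,1,1,0), (0,1,1,1), (1,0,0,1), (1,0,1,1), (1,1,0,0), (1,1,0,1)
Count: 8 out of 16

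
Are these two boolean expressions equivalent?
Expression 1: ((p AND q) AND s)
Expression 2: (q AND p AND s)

Yes, they are equivalent — the two output columns agree on all 8 assignments:
q | p | s | Expression 1 | Expression 2
---------------------------------------
0 | 0 | 0 | 0 | 0
0 | 0 | 1 | 0 | 0
0 | 1 | 0 | 0 | 0
0 | 1 | 1 | 0 | 0
1 | 0 | 0 | 0 | 0
1 | 0 | 1 | 0 | 0
1 | 1 | 0 | 0 | 0
1 | 1 | 1 | 1 | 1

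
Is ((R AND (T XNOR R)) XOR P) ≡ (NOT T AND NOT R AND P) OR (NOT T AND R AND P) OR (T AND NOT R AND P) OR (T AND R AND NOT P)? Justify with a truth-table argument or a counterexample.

Yes, they are equivalent — the two output columns agree on all 8 assignments:
T | R | P | Expression 1 | Expression 2
---------------------------------------
0 | 0 | 0 | 0 | 0
0 | 0 | 1 | 1 | 1
0 | 1 | 0 | 0 | 0
0 | 1 | 1 | 1 | 1
1 | 0 | 0 | 0 | 0
1 | 0 | 1 | 1 | 1
1 | 1 | 0 | 1 | 1
1 | 1 | 1 | 0 | 0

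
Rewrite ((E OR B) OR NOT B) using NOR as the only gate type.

((((E NOR B) NOR (E NOR B)) NOR (B NOR B)) NOR (((E NOR B) NOR (E NOR B)) NOR (B NOR B)))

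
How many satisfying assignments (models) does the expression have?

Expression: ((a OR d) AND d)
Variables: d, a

Satisfying assignments: (1,0), (1,1)
Count: 2 out of 4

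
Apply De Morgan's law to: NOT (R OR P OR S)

NOT R AND NOT P AND NOT S
De Morgan's: NOT(OR of terms) = AND of negations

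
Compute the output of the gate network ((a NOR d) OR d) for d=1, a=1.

Substituting: ((1 NOR 1) OR 1)
= 1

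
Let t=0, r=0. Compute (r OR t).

Substituting: (0 OR 0)
= 0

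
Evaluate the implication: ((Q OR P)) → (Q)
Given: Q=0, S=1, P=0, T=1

Antecedent ((Q OR P)) = 0; consequent (Q) = 0.
0 → 0 = 1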